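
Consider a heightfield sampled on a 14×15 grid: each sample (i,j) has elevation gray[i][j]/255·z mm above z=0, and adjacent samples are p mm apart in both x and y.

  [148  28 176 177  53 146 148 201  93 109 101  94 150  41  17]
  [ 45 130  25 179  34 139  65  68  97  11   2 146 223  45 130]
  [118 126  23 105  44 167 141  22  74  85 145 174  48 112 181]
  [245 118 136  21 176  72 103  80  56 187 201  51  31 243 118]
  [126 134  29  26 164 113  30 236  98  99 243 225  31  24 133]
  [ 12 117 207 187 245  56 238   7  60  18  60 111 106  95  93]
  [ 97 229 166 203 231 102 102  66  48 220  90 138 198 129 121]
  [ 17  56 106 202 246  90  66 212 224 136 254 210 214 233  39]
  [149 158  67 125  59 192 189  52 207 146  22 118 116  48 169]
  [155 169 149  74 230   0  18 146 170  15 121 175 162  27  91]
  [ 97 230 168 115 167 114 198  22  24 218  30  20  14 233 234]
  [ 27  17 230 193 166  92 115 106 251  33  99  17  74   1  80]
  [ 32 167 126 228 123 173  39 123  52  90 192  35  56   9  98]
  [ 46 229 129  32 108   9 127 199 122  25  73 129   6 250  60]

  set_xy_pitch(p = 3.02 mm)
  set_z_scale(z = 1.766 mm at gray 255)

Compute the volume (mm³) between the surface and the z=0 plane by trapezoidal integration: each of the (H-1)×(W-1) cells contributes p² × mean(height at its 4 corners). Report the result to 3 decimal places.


1338.982

height_mm = gray/255 × 1.766; cell vol = 3.02² × mean(4 corners)
unit = 3.02² × 1.766 / (4×255) = 0.0157908 mm³ per gray-sum
row 0: Σ corner-gray over 14 cells = 5702  → 90.0392
row 1: Σ corner-gray over 14 cells = 5334  → 84.2282
row 2: Σ corner-gray over 14 cells = 6144  → 97.0187
row 3: Σ corner-gray over 14 cells = 6476  → 102.2613
row 4: Σ corner-gray over 14 cells = 6282  → 99.1979
row 5: Σ corner-gray over 14 cells = 7181  → 113.3938
row 6: Σ corner-gray over 14 cells = 8616  → 136.0536
row 7: Σ corner-gray over 14 cells = 7870  → 124.2737
row 8: Σ corner-gray over 14 cells = 6474  → 102.2297
row 9: Σ corner-gray over 14 cells = 6595  → 104.1404
row 10: Σ corner-gray over 14 cells = 6332  → 99.9874
row 11: Σ corner-gray over 14 cells = 5851  → 92.3920
row 12: Σ corner-gray over 14 cells = 5938  → 93.7658
Σ rows: total corner-gray = 84795  → 1338.9818 mm³


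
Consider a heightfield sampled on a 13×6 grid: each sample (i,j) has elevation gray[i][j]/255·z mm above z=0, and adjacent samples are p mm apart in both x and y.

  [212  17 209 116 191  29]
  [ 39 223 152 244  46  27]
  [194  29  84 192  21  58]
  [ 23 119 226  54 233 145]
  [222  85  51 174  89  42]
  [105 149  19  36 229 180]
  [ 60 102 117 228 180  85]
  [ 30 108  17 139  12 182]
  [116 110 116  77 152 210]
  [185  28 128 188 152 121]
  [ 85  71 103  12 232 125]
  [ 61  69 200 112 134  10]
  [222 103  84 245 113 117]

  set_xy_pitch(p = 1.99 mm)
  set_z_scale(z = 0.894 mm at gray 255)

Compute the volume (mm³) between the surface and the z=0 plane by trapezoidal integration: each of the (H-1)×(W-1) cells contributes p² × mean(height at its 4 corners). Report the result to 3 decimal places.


98.275

height_mm = gray/255 × 0.894; cell vol = 1.99² × mean(4 corners)
unit = 1.99² × 0.894 / (4×255) = 0.00347091 mm³ per gray-sum
row 0: Σ corner-gray over 5 cells = 2703  → 9.3819
row 1: Σ corner-gray over 5 cells = 2300  → 7.9831
row 2: Σ corner-gray over 5 cells = 2336  → 8.1080
row 3: Σ corner-gray over 5 cells = 2494  → 8.6565
row 4: Σ corner-gray over 5 cells = 2213  → 7.6811
row 5: Σ corner-gray over 5 cells = 2550  → 8.8508
row 6: Σ corner-gray over 5 cells = 2163  → 7.5076
row 7: Σ corner-gray over 5 cells = 2000  → 6.9418
row 8: Σ corner-gray over 5 cells = 2534  → 8.7953
row 9: Σ corner-gray over 5 cells = 2344  → 8.1358
row 10: Σ corner-gray over 5 cells = 2147  → 7.4520
row 11: Σ corner-gray over 5 cells = 2530  → 8.7814
Σ rows: total corner-gray = 28314  → 98.2754 mm³


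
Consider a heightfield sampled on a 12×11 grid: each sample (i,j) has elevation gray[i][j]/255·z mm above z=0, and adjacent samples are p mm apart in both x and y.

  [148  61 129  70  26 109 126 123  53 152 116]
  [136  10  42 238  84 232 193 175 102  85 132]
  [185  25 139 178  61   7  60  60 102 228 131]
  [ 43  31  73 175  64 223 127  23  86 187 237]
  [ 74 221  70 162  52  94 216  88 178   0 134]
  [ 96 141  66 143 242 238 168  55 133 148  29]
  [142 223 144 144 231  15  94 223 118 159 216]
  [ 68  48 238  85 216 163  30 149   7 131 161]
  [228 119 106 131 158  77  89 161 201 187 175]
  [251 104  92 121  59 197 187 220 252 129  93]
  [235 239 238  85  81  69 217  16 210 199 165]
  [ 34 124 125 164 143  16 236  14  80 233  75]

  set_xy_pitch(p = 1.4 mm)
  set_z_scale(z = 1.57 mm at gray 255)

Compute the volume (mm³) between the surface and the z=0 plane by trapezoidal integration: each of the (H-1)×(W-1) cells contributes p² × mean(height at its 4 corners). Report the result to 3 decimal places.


173.020

height_mm = gray/255 × 1.57; cell vol = 1.4² × mean(4 corners)
unit = 1.4² × 1.57 / (4×255) = 0.00301686 mm³ per gray-sum
row 0: Σ corner-gray over 10 cells = 4552  → 13.7328
row 1: Σ corner-gray over 10 cells = 4626  → 13.9560
row 2: Σ corner-gray over 10 cells = 4294  → 12.9544
row 3: Σ corner-gray over 10 cells = 4628  → 13.9620
row 4: Σ corner-gray over 10 cells = 5163  → 15.5761
row 5: Σ corner-gray over 10 cells = 5853  → 17.6577
row 6: Σ corner-gray over 10 cells = 5423  → 16.3604
row 7: Σ corner-gray over 10 cells = 5224  → 15.7601
row 8: Σ corner-gray over 10 cells = 5927  → 17.8809
row 9: Σ corner-gray over 10 cells = 6174  → 18.6261
row 10: Σ corner-gray over 10 cells = 5487  → 16.5535
Σ rows: total corner-gray = 57351  → 173.0201 mm³


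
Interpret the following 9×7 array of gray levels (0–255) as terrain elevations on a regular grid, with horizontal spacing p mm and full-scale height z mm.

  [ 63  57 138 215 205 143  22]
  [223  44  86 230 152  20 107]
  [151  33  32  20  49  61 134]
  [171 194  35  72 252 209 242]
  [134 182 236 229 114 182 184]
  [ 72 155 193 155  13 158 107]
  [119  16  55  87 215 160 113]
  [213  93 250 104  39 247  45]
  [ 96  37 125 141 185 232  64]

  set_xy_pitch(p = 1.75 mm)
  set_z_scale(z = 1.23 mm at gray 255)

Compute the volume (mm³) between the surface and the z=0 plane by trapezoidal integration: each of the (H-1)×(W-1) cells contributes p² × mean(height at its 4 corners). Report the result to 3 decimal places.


91.288

height_mm = gray/255 × 1.23; cell vol = 1.75² × mean(4 corners)
unit = 1.75² × 1.23 / (4×255) = 0.00369301 mm³ per gray-sum
row 0: Σ corner-gray over 6 cells = 2995  → 11.0606
row 1: Σ corner-gray over 6 cells = 2069  → 7.6408
row 2: Σ corner-gray over 6 cells = 2612  → 9.6462
row 3: Σ corner-gray over 6 cells = 4141  → 15.2928
row 4: Σ corner-gray over 6 cells = 3731  → 13.7786
row 5: Σ corner-gray over 6 cells = 2825  → 10.4328
row 6: Σ corner-gray over 6 cells = 3022  → 11.1603
row 7: Σ corner-gray over 6 cells = 3324  → 12.2756
Σ rows: total corner-gray = 24719  → 91.2876 mm³


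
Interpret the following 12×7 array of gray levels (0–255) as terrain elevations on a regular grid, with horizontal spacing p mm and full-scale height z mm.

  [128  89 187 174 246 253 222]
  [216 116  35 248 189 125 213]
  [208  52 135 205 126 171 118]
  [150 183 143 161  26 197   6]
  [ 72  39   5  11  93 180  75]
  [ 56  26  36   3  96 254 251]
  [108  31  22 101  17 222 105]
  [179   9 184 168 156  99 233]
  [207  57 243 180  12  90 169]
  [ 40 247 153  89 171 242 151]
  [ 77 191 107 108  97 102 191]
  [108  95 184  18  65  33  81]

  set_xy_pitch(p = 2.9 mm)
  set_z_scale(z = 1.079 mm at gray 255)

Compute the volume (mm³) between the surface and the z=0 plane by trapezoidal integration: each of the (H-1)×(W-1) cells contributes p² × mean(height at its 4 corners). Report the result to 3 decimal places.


height_mm = gray/255 × 1.079; cell vol = 2.9² × mean(4 corners)
unit = 2.9² × 1.079 / (4×255) = 0.00889646 mm³ per gray-sum
row 0: Σ corner-gray over 6 cells = 4103  → 36.5022
row 1: Σ corner-gray over 6 cells = 3559  → 31.6625
row 2: Σ corner-gray over 6 cells = 3280  → 29.1804
row 3: Σ corner-gray over 6 cells = 2379  → 21.1647
row 4: Σ corner-gray over 6 cells = 1940  → 17.2591
row 5: Σ corner-gray over 6 cells = 2136  → 19.0028
row 6: Σ corner-gray over 6 cells = 2643  → 23.5133
row 7: Σ corner-gray over 6 cells = 3184  → 28.3263
row 8: Σ corner-gray over 6 cells = 3535  → 31.4490
row 9: Σ corner-gray over 6 cells = 3473  → 30.8974
row 10: Σ corner-gray over 6 cells = 2457  → 21.8586
Σ rows: total corner-gray = 32689  → 290.8164 mm³

290.816


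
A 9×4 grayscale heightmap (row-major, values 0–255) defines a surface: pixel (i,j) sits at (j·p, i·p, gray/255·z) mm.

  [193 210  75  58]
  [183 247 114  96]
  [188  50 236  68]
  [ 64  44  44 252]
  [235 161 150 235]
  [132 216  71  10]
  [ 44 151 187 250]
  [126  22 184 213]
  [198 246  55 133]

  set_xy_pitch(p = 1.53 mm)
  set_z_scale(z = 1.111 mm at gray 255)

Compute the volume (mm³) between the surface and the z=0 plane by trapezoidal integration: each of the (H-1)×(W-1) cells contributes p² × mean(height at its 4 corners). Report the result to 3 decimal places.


height_mm = gray/255 × 1.111; cell vol = 1.53² × mean(4 corners)
unit = 1.53² × 1.111 / (4×255) = 0.00254974 mm³ per gray-sum
row 0: Σ corner-gray over 3 cells = 1822  → 4.6456
row 1: Σ corner-gray over 3 cells = 1829  → 4.6635
row 2: Σ corner-gray over 3 cells = 1320  → 3.3657
row 3: Σ corner-gray over 3 cells = 1584  → 4.0388
row 4: Σ corner-gray over 3 cells = 1808  → 4.6099
row 5: Σ corner-gray over 3 cells = 1686  → 4.2989
row 6: Σ corner-gray over 3 cells = 1721  → 4.3881
row 7: Σ corner-gray over 3 cells = 1684  → 4.2938
Σ rows: total corner-gray = 13454  → 34.3043 mm³

34.304


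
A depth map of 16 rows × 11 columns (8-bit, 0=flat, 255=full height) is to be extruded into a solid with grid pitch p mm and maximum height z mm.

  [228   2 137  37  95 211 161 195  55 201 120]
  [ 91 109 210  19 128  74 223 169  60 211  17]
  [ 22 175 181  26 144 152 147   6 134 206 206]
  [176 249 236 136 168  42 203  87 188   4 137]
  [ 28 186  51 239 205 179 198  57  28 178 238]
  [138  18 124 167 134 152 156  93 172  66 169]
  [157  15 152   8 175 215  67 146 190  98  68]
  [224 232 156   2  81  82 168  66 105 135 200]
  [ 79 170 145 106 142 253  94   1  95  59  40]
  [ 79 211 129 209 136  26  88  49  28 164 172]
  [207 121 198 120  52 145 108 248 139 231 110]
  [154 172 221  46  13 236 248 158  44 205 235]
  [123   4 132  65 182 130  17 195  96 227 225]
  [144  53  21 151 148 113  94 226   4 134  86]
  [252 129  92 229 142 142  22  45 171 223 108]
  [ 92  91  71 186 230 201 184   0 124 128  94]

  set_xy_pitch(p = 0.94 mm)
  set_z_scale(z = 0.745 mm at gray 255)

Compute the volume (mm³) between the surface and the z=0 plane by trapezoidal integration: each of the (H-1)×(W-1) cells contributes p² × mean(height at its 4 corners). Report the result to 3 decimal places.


height_mm = gray/255 × 0.745; cell vol = 0.94² × mean(4 corners)
unit = 0.94² × 0.745 / (4×255) = 0.000645375 mm³ per gray-sum
row 0: Σ corner-gray over 10 cells = 5050  → 3.2591
row 1: Σ corner-gray over 10 cells = 5084  → 3.2811
row 2: Σ corner-gray over 10 cells = 5509  → 3.5554
row 3: Σ corner-gray over 10 cells = 5847  → 3.7735
row 4: Σ corner-gray over 10 cells = 5379  → 3.4715
row 5: Σ corner-gray over 10 cells = 4828  → 3.1159
row 6: Σ corner-gray over 10 cells = 4835  → 3.1204
row 7: Σ corner-gray over 10 cells = 4727  → 3.0507
row 8: Σ corner-gray over 10 cells = 4580  → 2.9558
row 9: Σ corner-gray over 10 cells = 5372  → 3.4670
row 10: Σ corner-gray over 10 cells = 6116  → 3.9471
row 11: Σ corner-gray over 10 cells = 5519  → 3.5618
row 12: Σ corner-gray over 10 cells = 4562  → 2.9442
row 13: Σ corner-gray over 10 cells = 4868  → 3.1417
row 14: Σ corner-gray over 10 cells = 5366  → 3.4631
Σ rows: total corner-gray = 77642  → 50.1082 mm³

50.108


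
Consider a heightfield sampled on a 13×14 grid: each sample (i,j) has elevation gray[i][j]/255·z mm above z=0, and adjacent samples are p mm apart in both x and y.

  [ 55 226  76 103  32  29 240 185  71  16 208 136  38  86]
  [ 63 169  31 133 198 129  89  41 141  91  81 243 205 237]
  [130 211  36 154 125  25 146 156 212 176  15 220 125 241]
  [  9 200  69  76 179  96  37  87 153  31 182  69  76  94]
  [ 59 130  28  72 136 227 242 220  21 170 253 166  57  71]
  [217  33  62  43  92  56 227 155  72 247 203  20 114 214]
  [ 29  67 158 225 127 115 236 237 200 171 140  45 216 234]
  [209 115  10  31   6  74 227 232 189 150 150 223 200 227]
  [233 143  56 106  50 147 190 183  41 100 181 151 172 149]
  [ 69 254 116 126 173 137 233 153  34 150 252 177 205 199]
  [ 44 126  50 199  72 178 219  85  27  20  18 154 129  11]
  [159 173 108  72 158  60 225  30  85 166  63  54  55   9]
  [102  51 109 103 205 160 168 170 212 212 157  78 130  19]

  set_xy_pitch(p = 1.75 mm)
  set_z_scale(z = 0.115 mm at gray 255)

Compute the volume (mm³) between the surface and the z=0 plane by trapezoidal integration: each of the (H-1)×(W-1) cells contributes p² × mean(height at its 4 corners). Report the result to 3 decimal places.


27.801

height_mm = gray/255 × 0.115; cell vol = 1.75² × mean(4 corners)
unit = 1.75² × 0.115 / (4×255) = 0.000345282 mm³ per gray-sum
row 0: Σ corner-gray over 13 cells = 6263  → 2.1625
row 1: Σ corner-gray over 13 cells = 6975  → 2.4083
row 2: Σ corner-gray over 13 cells = 6186  → 2.1359
row 3: Σ corner-gray over 13 cells = 6187  → 2.1363
row 4: Σ corner-gray over 13 cells = 6653  → 2.2972
row 5: Σ corner-gray over 13 cells = 7216  → 2.4916
row 6: Σ corner-gray over 13 cells = 7787  → 2.6887
row 7: Σ corner-gray over 13 cells = 7072  → 2.4418
row 8: Σ corner-gray over 13 cells = 7710  → 2.6621
row 9: Σ corner-gray over 13 cells = 6897  → 2.3814
row 10: Σ corner-gray over 13 cells = 5275  → 1.8214
row 11: Σ corner-gray over 13 cells = 6297  → 2.1742
Σ rows: total corner-gray = 80518  → 27.8014 mm³


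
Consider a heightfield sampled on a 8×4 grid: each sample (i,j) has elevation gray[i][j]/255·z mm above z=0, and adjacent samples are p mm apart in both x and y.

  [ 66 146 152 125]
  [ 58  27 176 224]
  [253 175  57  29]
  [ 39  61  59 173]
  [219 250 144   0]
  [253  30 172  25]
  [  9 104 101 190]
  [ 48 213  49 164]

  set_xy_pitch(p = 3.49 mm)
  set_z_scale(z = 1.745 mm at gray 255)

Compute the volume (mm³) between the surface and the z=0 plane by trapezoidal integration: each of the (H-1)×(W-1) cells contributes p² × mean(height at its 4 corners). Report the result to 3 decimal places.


height_mm = gray/255 × 1.745; cell vol = 3.49² × mean(4 corners)
unit = 3.49² × 1.745 / (4×255) = 0.0208375 mm³ per gray-sum
row 0: Σ corner-gray over 3 cells = 1475  → 30.7353
row 1: Σ corner-gray over 3 cells = 1434  → 29.8810
row 2: Σ corner-gray over 3 cells = 1198  → 24.9634
row 3: Σ corner-gray over 3 cells = 1459  → 30.4019
row 4: Σ corner-gray over 3 cells = 1689  → 35.1946
row 5: Σ corner-gray over 3 cells = 1291  → 26.9012
row 6: Σ corner-gray over 3 cells = 1345  → 28.0265
Σ rows: total corner-gray = 9891  → 206.1040 mm³

206.104


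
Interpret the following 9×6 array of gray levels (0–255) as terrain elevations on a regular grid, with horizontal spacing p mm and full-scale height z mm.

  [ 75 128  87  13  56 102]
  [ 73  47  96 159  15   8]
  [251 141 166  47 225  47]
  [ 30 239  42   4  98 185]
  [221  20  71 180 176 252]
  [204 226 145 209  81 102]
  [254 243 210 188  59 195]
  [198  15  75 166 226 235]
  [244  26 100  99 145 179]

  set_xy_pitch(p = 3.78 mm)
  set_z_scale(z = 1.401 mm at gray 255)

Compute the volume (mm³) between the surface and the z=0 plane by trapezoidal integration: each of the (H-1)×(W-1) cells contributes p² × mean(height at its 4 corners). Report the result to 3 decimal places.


406.131

height_mm = gray/255 × 1.401; cell vol = 3.78² × mean(4 corners)
unit = 3.78² × 1.401 / (4×255) = 0.0196255 mm³ per gray-sum
row 0: Σ corner-gray over 5 cells = 1460  → 28.6533
row 1: Σ corner-gray over 5 cells = 2171  → 42.6070
row 2: Σ corner-gray over 5 cells = 2437  → 47.8274
row 3: Σ corner-gray over 5 cells = 2348  → 46.0808
row 4: Σ corner-gray over 5 cells = 2995  → 58.7785
row 5: Σ corner-gray over 5 cells = 3477  → 68.2380
row 6: Σ corner-gray over 5 cells = 3246  → 63.7045
row 7: Σ corner-gray over 5 cells = 2560  → 50.2414
Σ rows: total corner-gray = 20694  → 406.1309 mm³


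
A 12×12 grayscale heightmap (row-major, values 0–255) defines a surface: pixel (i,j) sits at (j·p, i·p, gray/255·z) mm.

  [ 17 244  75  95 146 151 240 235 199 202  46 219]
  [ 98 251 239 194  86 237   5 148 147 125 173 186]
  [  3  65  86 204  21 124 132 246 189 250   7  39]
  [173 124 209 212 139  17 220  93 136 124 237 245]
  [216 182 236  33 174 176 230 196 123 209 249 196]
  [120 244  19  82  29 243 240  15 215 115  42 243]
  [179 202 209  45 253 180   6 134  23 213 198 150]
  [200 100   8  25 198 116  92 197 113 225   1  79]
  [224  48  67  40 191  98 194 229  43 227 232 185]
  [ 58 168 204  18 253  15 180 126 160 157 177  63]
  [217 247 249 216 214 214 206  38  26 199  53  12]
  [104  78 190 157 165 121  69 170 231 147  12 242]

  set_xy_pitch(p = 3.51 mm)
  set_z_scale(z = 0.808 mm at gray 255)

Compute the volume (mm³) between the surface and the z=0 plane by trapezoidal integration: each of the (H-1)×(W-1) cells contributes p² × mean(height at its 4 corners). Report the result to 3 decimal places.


height_mm = gray/255 × 0.808; cell vol = 3.51² × mean(4 corners)
unit = 3.51² × 0.808 / (4×255) = 0.00975945 mm³ per gray-sum
row 0: Σ corner-gray over 11 cells = 6996  → 68.2771
row 1: Σ corner-gray over 11 cells = 6184  → 60.3524
row 2: Σ corner-gray over 11 cells = 6130  → 59.8254
row 3: Σ corner-gray over 11 cells = 7468  → 72.8836
row 4: Σ corner-gray over 11 cells = 6879  → 67.1353
row 5: Σ corner-gray over 11 cells = 6106  → 59.5912
row 6: Σ corner-gray over 11 cells = 5684  → 55.4727
row 7: Σ corner-gray over 11 cells = 5576  → 54.4187
row 8: Σ corner-gray over 11 cells = 6184  → 60.3524
row 9: Σ corner-gray over 11 cells = 6590  → 64.3148
row 10: Σ corner-gray over 11 cells = 6579  → 64.2074
Σ rows: total corner-gray = 70376  → 686.8312 mm³

686.831


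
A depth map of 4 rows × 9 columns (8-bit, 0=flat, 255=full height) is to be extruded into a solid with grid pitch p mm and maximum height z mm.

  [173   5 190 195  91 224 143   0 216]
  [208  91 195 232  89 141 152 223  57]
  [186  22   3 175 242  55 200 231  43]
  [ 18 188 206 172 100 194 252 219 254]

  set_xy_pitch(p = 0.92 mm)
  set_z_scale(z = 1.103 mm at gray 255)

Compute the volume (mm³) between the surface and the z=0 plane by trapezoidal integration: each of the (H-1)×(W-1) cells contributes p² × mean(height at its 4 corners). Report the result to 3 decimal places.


13.007

height_mm = gray/255 × 1.103; cell vol = 0.92² × mean(4 corners)
unit = 0.92² × 1.103 / (4×255) = 0.000915274 mm³ per gray-sum
row 0: Σ corner-gray over 8 cells = 4596  → 4.2066
row 1: Σ corner-gray over 8 cells = 4596  → 4.2066
row 2: Σ corner-gray over 8 cells = 5019  → 4.5938
Σ rows: total corner-gray = 14211  → 13.0070 mm³


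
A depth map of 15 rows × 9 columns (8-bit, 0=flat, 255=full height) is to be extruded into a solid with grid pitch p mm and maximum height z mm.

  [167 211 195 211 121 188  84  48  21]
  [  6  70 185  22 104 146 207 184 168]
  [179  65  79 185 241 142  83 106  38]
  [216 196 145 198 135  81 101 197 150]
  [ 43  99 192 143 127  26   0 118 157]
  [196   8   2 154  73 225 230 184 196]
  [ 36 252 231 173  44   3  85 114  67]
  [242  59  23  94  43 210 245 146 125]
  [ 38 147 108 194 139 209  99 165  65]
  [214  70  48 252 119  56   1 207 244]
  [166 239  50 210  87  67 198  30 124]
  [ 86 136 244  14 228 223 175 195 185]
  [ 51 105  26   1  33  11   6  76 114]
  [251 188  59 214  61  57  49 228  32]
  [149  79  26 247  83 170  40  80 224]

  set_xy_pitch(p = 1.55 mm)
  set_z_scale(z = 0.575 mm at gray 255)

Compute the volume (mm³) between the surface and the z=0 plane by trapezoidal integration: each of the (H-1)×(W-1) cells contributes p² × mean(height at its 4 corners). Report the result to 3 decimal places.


75.439

height_mm = gray/255 × 0.575; cell vol = 1.55² × mean(4 corners)
unit = 1.55² × 0.575 / (4×255) = 0.00135435 mm³ per gray-sum
row 0: Σ corner-gray over 8 cells = 4314  → 5.8427
row 1: Σ corner-gray over 8 cells = 4029  → 5.4567
row 2: Σ corner-gray over 8 cells = 4491  → 6.0824
row 3: Σ corner-gray over 8 cells = 4082  → 5.5285
row 4: Σ corner-gray over 8 cells = 3754  → 5.0842
row 5: Σ corner-gray over 8 cells = 4051  → 5.4865
row 6: Σ corner-gray over 8 cells = 3914  → 5.3009
row 7: Σ corner-gray over 8 cells = 4232  → 5.7316
row 8: Σ corner-gray over 8 cells = 4189  → 5.6734
row 9: Σ corner-gray over 8 cells = 4016  → 5.4391
row 10: Σ corner-gray over 8 cells = 4753  → 6.4372
row 11: Σ corner-gray over 8 cells = 3382  → 4.5804
row 12: Σ corner-gray over 8 cells = 2676  → 3.6242
row 13: Σ corner-gray over 8 cells = 3818  → 5.1709
Σ rows: total corner-gray = 55701  → 75.4387 mm³


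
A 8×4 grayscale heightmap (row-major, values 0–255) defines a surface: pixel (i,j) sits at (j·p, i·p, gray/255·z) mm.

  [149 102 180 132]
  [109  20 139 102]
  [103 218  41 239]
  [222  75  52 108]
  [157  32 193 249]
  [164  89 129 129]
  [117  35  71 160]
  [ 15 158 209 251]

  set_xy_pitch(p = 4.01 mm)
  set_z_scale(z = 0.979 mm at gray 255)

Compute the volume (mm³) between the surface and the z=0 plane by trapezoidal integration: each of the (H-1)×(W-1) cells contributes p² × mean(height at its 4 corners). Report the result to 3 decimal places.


153.396

height_mm = gray/255 × 0.979; cell vol = 4.01² × mean(4 corners)
unit = 4.01² × 0.979 / (4×255) = 0.0154337 mm³ per gray-sum
row 0: Σ corner-gray over 3 cells = 1374  → 21.2060
row 1: Σ corner-gray over 3 cells = 1389  → 21.4375
row 2: Σ corner-gray over 3 cells = 1444  → 22.2863
row 3: Σ corner-gray over 3 cells = 1440  → 22.2246
row 4: Σ corner-gray over 3 cells = 1585  → 24.4625
row 5: Σ corner-gray over 3 cells = 1218  → 18.7983
row 6: Σ corner-gray over 3 cells = 1489  → 22.9808
Σ rows: total corner-gray = 9939  → 153.3960 mm³


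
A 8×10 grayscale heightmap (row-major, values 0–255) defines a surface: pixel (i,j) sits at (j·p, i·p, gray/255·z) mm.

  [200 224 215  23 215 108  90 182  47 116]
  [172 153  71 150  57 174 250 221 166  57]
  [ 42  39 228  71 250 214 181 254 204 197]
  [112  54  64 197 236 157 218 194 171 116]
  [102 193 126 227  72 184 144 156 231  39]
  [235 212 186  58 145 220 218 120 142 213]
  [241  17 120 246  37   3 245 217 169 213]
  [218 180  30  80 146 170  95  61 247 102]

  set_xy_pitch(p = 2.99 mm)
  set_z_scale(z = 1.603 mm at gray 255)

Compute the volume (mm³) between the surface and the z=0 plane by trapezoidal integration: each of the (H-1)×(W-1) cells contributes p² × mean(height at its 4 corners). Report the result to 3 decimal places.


height_mm = gray/255 × 1.603; cell vol = 2.99² × mean(4 corners)
unit = 2.99² × 1.603 / (4×255) = 0.01405 mm³ per gray-sum
row 0: Σ corner-gray over 9 cells = 5237  → 73.5797
row 1: Σ corner-gray over 9 cells = 5834  → 81.9676
row 2: Σ corner-gray over 9 cells = 5931  → 83.3304
row 3: Σ corner-gray over 9 cells = 5617  → 78.9187
row 4: Σ corner-gray over 9 cells = 5857  → 82.2907
row 5: Σ corner-gray over 9 cells = 5612  → 78.8485
row 6: Σ corner-gray over 9 cells = 4900  → 68.8449
Σ rows: total corner-gray = 38988  → 547.7806 mm³

547.781


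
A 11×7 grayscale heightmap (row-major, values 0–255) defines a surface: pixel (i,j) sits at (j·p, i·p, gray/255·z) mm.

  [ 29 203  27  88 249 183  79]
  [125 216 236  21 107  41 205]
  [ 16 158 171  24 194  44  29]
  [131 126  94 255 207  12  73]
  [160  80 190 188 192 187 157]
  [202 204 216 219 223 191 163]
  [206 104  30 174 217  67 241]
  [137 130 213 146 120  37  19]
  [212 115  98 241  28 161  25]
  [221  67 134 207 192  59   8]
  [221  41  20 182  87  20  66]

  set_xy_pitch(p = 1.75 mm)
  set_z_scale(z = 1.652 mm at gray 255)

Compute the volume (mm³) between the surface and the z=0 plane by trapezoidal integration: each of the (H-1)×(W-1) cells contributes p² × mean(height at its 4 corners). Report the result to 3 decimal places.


height_mm = gray/255 × 1.652; cell vol = 1.75² × mean(4 corners)
unit = 1.75² × 1.652 / (4×255) = 0.00496005 mm³ per gray-sum
row 0: Σ corner-gray over 6 cells = 3180  → 15.7730
row 1: Σ corner-gray over 6 cells = 2799  → 13.8832
row 2: Σ corner-gray over 6 cells = 2819  → 13.9824
row 3: Σ corner-gray over 6 cells = 3583  → 17.7719
row 4: Σ corner-gray over 6 cells = 4462  → 22.1317
row 5: Σ corner-gray over 6 cells = 4102  → 20.3461
row 6: Σ corner-gray over 6 cells = 3079  → 15.2720
row 7: Σ corner-gray over 6 cells = 2971  → 14.7363
row 8: Σ corner-gray over 6 cells = 3070  → 15.2274
row 9: Σ corner-gray over 6 cells = 2534  → 12.5688
Σ rows: total corner-gray = 32599  → 161.6926 mm³

161.693


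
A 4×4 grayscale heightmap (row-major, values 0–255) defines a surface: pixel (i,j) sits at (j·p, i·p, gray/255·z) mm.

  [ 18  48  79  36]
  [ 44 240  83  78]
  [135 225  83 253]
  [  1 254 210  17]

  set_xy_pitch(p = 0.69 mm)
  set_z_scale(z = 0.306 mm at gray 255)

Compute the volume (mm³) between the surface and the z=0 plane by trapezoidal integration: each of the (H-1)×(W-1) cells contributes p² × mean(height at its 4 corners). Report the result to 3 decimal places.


0.685

height_mm = gray/255 × 0.306; cell vol = 0.69² × mean(4 corners)
unit = 0.69² × 0.306 / (4×255) = 0.00014283 mm³ per gray-sum
row 0: Σ corner-gray over 3 cells = 1076  → 0.1537
row 1: Σ corner-gray over 3 cells = 1772  → 0.2531
row 2: Σ corner-gray over 3 cells = 1950  → 0.2785
Σ rows: total corner-gray = 4798  → 0.6853 mm³


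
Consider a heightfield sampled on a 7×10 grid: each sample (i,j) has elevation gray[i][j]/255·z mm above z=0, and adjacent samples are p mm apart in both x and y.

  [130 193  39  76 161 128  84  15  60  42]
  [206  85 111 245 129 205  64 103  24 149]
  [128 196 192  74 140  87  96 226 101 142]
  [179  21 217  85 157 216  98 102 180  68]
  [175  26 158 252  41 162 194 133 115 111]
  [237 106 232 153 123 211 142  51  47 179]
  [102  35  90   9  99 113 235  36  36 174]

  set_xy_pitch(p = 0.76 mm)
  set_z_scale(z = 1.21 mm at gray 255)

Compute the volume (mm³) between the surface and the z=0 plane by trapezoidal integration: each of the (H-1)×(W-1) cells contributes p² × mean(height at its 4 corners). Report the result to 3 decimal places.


height_mm = gray/255 × 1.21; cell vol = 0.76² × mean(4 corners)
unit = 0.76² × 1.21 / (4×255) = 0.000685192 mm³ per gray-sum
row 0: Σ corner-gray over 9 cells = 3971  → 2.7209
row 1: Σ corner-gray over 9 cells = 4781  → 3.2759
row 2: Σ corner-gray over 9 cells = 4893  → 3.3526
row 3: Σ corner-gray over 9 cells = 4847  → 3.3211
row 4: Σ corner-gray over 9 cells = 4994  → 3.4218
row 5: Σ corner-gray over 9 cells = 4128  → 2.8285
Σ rows: total corner-gray = 27614  → 18.9209 mm³

18.921


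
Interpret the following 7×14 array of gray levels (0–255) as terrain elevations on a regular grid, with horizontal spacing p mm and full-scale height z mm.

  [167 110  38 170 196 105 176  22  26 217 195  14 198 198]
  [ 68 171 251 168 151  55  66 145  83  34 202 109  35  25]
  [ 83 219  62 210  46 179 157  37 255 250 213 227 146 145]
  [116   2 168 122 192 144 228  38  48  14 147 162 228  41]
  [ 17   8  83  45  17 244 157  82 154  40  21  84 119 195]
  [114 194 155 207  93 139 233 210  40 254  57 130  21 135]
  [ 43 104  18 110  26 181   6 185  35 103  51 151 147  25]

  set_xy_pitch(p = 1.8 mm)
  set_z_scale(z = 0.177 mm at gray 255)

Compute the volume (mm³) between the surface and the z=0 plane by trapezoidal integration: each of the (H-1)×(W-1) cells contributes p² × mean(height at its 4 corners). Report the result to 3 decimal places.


21.637

height_mm = gray/255 × 0.177; cell vol = 1.8² × mean(4 corners)
unit = 1.8² × 0.177 / (4×255) = 0.000562235 mm³ per gray-sum
row 0: Σ corner-gray over 13 cells = 6332  → 3.5601
row 1: Σ corner-gray over 13 cells = 7263  → 4.0835
row 2: Σ corner-gray over 13 cells = 7373  → 4.1454
row 3: Σ corner-gray over 13 cells = 5463  → 3.0715
row 4: Σ corner-gray over 13 cells = 6035  → 3.3931
row 5: Σ corner-gray over 13 cells = 6017  → 3.3830
Σ rows: total corner-gray = 38483  → 21.6365 mm³


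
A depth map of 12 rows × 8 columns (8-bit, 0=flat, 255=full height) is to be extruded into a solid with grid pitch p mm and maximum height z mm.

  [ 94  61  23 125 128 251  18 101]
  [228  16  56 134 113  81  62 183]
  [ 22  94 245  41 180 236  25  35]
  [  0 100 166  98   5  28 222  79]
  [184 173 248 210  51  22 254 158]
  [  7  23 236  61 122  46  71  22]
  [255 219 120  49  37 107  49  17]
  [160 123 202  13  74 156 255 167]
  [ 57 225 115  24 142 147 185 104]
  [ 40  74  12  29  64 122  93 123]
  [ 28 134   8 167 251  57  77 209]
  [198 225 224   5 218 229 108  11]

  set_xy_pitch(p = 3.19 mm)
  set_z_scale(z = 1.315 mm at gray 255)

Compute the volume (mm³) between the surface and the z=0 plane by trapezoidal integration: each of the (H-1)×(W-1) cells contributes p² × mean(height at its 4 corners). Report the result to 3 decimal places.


height_mm = gray/255 × 1.315; cell vol = 3.19² × mean(4 corners)
unit = 3.19² × 1.315 / (4×255) = 0.0131192 mm³ per gray-sum
row 0: Σ corner-gray over 7 cells = 2742  → 35.9728
row 1: Σ corner-gray over 7 cells = 3034  → 39.8036
row 2: Σ corner-gray over 7 cells = 3016  → 39.5675
row 3: Σ corner-gray over 7 cells = 3575  → 46.9011
row 4: Σ corner-gray over 7 cells = 3405  → 44.6708
row 5: Σ corner-gray over 7 cells = 2581  → 33.8606
row 6: Σ corner-gray over 7 cells = 3407  → 44.6971
row 7: Σ corner-gray over 7 cells = 3810  → 49.9841
row 8: Σ corner-gray over 7 cells = 2788  → 36.5763
row 9: Σ corner-gray over 7 cells = 2576  → 33.7950
row 10: Σ corner-gray over 7 cells = 3852  → 50.5351
Σ rows: total corner-gray = 34786  → 456.3641 mm³

456.364


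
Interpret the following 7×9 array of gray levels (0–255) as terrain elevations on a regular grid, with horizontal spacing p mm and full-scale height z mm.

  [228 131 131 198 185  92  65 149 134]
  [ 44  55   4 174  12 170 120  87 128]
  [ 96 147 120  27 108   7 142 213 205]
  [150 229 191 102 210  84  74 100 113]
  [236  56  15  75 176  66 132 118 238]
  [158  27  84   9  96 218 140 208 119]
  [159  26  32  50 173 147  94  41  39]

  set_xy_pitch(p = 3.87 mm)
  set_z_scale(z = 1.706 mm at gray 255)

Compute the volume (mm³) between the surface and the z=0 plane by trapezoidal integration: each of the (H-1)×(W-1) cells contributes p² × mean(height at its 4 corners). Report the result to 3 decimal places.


544.729

height_mm = gray/255 × 1.706; cell vol = 3.87² × mean(4 corners)
unit = 3.87² × 1.706 / (4×255) = 0.0250496 mm³ per gray-sum
row 0: Σ corner-gray over 8 cells = 3680  → 92.1825
row 1: Σ corner-gray over 8 cells = 3245  → 81.2860
row 2: Σ corner-gray over 8 cells = 4072  → 102.0020
row 3: Σ corner-gray over 8 cells = 3993  → 100.0231
row 4: Σ corner-gray over 8 cells = 3591  → 89.9531
row 5: Σ corner-gray over 8 cells = 3165  → 79.2820
Σ rows: total corner-gray = 21746  → 544.7286 mm³


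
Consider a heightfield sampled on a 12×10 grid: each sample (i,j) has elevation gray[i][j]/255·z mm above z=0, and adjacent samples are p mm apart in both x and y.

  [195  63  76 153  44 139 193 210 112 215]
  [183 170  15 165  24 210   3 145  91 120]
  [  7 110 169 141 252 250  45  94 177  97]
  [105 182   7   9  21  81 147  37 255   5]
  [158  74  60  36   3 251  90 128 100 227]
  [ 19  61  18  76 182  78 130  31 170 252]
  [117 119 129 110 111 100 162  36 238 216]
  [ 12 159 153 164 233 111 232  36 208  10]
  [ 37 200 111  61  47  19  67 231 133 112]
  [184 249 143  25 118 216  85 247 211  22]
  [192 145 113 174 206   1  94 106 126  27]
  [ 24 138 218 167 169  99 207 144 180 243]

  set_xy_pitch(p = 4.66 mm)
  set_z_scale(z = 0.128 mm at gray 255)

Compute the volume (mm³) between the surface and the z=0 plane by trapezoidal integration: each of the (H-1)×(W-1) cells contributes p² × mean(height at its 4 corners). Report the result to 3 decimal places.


131.821

height_mm = gray/255 × 0.128; cell vol = 4.66² × mean(4 corners)
unit = 4.66² × 0.128 / (4×255) = 0.00272509 mm³ per gray-sum
row 0: Σ corner-gray over 9 cells = 4339  → 11.8242
row 1: Σ corner-gray over 9 cells = 4529  → 12.3420
row 2: Σ corner-gray over 9 cells = 4168  → 11.3582
row 3: Σ corner-gray over 9 cells = 3457  → 9.4207
row 4: Σ corner-gray over 9 cells = 3632  → 9.8975
row 5: Σ corner-gray over 9 cells = 4106  → 11.1892
row 6: Σ corner-gray over 9 cells = 4957  → 13.5083
row 7: Σ corner-gray over 9 cells = 4501  → 12.2657
row 8: Σ corner-gray over 9 cells = 4681  → 12.7562
row 9: Σ corner-gray over 9 cells = 4943  → 13.4701
row 10: Σ corner-gray over 9 cells = 5060  → 13.7890
Σ rows: total corner-gray = 48373  → 131.8210 mm³


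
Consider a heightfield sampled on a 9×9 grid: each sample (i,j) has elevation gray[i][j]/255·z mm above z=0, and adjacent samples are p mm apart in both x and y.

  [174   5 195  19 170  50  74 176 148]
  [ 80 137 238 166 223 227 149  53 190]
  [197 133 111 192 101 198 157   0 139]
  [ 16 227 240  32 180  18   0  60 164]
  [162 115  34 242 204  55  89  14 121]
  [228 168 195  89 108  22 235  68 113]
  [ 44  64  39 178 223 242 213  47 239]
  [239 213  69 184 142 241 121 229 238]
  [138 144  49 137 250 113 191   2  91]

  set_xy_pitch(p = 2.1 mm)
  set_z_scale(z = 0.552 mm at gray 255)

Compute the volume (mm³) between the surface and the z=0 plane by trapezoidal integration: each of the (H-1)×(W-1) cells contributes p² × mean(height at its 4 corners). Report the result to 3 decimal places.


83.008

height_mm = gray/255 × 0.552; cell vol = 2.1² × mean(4 corners)
unit = 2.1² × 0.552 / (4×255) = 0.00238659 mm³ per gray-sum
row 0: Σ corner-gray over 8 cells = 4356  → 10.3960
row 1: Σ corner-gray over 8 cells = 4776  → 11.3983
row 2: Σ corner-gray over 8 cells = 3814  → 9.1024
row 3: Σ corner-gray over 8 cells = 3483  → 8.3125
row 4: Σ corner-gray over 8 cells = 3900  → 9.3077
row 5: Σ corner-gray over 8 cells = 4406  → 10.5153
row 6: Σ corner-gray over 8 cells = 5170  → 12.3387
row 7: Σ corner-gray over 8 cells = 4876  → 11.6370
Σ rows: total corner-gray = 34781  → 83.0079 mm³


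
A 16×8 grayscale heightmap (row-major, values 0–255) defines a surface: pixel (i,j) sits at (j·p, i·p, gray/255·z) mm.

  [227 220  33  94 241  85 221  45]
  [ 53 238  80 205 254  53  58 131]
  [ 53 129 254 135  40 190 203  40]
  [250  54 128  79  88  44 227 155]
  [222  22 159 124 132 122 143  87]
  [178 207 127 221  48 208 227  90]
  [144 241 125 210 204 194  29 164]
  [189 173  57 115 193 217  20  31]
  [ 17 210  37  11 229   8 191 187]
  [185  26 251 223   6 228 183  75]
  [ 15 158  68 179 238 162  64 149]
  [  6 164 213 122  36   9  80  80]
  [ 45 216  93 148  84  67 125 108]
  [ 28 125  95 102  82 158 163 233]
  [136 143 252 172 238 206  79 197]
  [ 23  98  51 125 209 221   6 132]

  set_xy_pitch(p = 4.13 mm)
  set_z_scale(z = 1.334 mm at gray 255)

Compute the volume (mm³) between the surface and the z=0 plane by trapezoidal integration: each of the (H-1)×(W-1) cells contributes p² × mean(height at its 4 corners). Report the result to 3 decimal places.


height_mm = gray/255 × 1.334; cell vol = 4.13² × mean(4 corners)
unit = 4.13² × 1.334 / (4×255) = 0.0223077 mm³ per gray-sum
row 0: Σ corner-gray over 7 cells = 4020  → 89.6772
row 1: Σ corner-gray over 7 cells = 3955  → 88.2271
row 2: Σ corner-gray over 7 cells = 3640  → 81.2002
row 3: Σ corner-gray over 7 cells = 3358  → 74.9094
row 4: Σ corner-gray over 7 cells = 4057  → 90.5025
row 5: Σ corner-gray over 7 cells = 4658  → 103.9095
row 6: Σ corner-gray over 7 cells = 4084  → 91.1048
row 7: Σ corner-gray over 7 cells = 3346  → 74.6417
row 8: Σ corner-gray over 7 cells = 3670  → 81.8694
row 9: Σ corner-gray over 7 cells = 3996  → 89.1418
row 10: Σ corner-gray over 7 cells = 3236  → 72.1879
row 11: Σ corner-gray over 7 cells = 2953  → 65.8748
row 12: Σ corner-gray over 7 cells = 3330  → 74.2848
row 13: Σ corner-gray over 7 cells = 4224  → 94.2279
row 14: Σ corner-gray over 7 cells = 4088  → 91.1941
Σ rows: total corner-gray = 56615  → 1262.9532 mm³

1262.953


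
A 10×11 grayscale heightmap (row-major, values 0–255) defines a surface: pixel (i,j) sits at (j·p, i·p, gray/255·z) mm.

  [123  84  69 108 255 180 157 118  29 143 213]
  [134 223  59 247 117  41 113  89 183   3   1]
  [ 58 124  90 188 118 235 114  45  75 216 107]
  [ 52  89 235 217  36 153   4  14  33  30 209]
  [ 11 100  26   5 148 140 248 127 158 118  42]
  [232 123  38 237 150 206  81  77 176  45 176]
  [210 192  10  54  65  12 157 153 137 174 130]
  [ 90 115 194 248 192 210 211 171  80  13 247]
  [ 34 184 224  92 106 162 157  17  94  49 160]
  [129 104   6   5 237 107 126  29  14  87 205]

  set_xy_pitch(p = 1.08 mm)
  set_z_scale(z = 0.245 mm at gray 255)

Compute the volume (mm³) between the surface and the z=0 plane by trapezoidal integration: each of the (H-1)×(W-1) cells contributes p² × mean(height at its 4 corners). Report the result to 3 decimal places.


12.114

height_mm = gray/255 × 0.245; cell vol = 1.08² × mean(4 corners)
unit = 1.08² × 0.245 / (4×255) = 0.000280165 mm³ per gray-sum
row 0: Σ corner-gray over 10 cells = 4907  → 1.3748
row 1: Σ corner-gray over 10 cells = 4860  → 1.3616
row 2: Σ corner-gray over 10 cells = 4458  → 1.2490
row 3: Σ corner-gray over 10 cells = 4076  → 1.1420
row 4: Σ corner-gray over 10 cells = 4867  → 1.3636
row 5: Σ corner-gray over 10 cells = 4922  → 1.3790
row 6: Σ corner-gray over 10 cells = 5453  → 1.5277
row 7: Σ corner-gray over 10 cells = 5569  → 1.5602
row 8: Σ corner-gray over 10 cells = 4128  → 1.1565
Σ rows: total corner-gray = 43240  → 12.1143 mm³


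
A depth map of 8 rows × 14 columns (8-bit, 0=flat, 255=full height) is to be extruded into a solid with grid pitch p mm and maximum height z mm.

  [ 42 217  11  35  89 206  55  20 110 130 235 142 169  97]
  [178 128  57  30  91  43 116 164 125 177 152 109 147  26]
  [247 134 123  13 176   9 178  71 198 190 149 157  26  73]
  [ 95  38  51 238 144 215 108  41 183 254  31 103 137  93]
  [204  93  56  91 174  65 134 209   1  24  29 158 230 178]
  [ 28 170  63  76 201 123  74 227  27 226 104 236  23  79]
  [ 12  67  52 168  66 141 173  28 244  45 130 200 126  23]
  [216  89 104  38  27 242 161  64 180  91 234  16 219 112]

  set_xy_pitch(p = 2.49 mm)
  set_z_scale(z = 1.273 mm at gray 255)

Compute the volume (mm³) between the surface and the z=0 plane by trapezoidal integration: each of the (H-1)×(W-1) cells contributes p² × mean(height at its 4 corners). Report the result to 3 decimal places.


332.323

height_mm = gray/255 × 1.273; cell vol = 2.49² × mean(4 corners)
unit = 2.49² × 1.273 / (4×255) = 0.00773797 mm³ per gray-sum
row 0: Σ corner-gray over 13 cells = 5859  → 45.3368
row 1: Σ corner-gray over 13 cells = 6050  → 46.8147
row 2: Σ corner-gray over 13 cells = 6442  → 49.8480
row 3: Σ corner-gray over 13 cells = 6184  → 47.8516
row 4: Σ corner-gray over 13 cells = 6117  → 47.3331
row 5: Σ corner-gray over 13 cells = 6122  → 47.3718
row 6: Σ corner-gray over 13 cells = 6173  → 47.7665
Σ rows: total corner-gray = 42947  → 332.3225 mm³


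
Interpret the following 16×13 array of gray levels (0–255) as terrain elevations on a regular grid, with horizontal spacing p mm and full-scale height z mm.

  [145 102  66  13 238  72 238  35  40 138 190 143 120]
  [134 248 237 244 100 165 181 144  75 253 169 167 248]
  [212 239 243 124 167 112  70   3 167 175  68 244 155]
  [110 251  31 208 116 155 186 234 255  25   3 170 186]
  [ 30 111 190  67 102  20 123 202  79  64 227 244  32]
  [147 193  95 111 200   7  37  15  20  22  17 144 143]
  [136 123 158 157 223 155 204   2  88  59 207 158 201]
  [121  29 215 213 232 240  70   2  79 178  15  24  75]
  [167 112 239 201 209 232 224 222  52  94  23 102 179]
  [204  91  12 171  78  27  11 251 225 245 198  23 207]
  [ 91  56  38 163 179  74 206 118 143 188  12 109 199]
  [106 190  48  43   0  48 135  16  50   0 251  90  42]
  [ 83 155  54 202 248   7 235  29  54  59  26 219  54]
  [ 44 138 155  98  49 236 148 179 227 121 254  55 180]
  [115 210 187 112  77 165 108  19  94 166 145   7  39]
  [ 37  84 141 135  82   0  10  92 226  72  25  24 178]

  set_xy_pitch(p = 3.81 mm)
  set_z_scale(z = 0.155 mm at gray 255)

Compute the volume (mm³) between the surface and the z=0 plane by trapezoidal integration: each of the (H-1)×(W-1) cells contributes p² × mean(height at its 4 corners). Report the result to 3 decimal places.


height_mm = gray/255 × 0.155; cell vol = 3.81² × mean(4 corners)
unit = 3.81² × 0.155 / (4×255) = 0.00220588 mm³ per gray-sum
row 0: Σ corner-gray over 12 cells = 7163  → 15.8007
row 1: Σ corner-gray over 12 cells = 7939  → 17.5125
row 2: Σ corner-gray over 12 cells = 7155  → 15.7831
row 3: Σ corner-gray over 12 cells = 6484  → 14.3029
row 4: Σ corner-gray over 12 cells = 4932  → 10.8794
row 5: Σ corner-gray over 12 cells = 5417  → 11.9492
row 6: Σ corner-gray over 12 cells = 6195  → 13.6654
row 7: Σ corner-gray over 12 cells = 6556  → 14.4617
row 8: Σ corner-gray over 12 cells = 6841  → 15.0904
row 9: Σ corner-gray over 12 cells = 5937  → 13.0963
row 10: Σ corner-gray over 12 cells = 4752  → 10.4823
row 11: Σ corner-gray over 12 cells = 4603  → 10.1537
row 12: Σ corner-gray over 12 cells = 6257  → 13.8022
row 13: Σ corner-gray over 12 cells = 6278  → 13.8485
row 14: Σ corner-gray over 12 cells = 4731  → 10.4360
Σ rows: total corner-gray = 91240  → 201.2643 mm³

201.264
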